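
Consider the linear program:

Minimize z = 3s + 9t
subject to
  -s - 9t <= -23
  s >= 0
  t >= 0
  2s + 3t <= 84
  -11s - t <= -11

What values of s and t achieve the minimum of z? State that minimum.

Vertices and z = 3s + 9t:
  (23, 0) → z = 69
  (38/49, 121/49) → z = 1203/49
  (0, 28) → z = 252
  (0, 11) → z = 99
  (42, 0) → z = 126

s = 38/49, t = 121/49, minimum z = 1203/49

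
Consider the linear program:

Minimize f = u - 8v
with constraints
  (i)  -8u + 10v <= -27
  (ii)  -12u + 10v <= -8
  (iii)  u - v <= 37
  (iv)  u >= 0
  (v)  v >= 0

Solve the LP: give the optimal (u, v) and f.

u = 343/2, v = 269/2, minimum f = -1809/2

The optimum lies where -8u + 10v = -27 and u - v = 37.
Solving simultaneously gives u = 343/2, v = 269/2.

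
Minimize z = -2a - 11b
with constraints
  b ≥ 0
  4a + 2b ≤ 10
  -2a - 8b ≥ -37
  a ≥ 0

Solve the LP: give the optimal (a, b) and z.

a = 0, b = 37/8, minimum z = -407/8

Vertices and z = -2a - 11b:
  (5/2, 0) → z = -5
  (0, 0) → z = 0
  (3/14, 32/7) → z = -355/7
  (0, 37/8) → z = -407/8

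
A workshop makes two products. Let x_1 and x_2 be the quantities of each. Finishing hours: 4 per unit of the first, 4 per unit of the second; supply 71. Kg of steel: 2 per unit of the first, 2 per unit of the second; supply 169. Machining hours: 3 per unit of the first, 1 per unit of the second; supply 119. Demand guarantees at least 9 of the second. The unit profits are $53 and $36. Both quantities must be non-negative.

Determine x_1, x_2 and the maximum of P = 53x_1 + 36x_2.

x_1 = 35/4, x_2 = 9, maximum P = 3151/4

Corner points and P = 53x_1 + 36x_2:
  (0, 71/4) → P = 639
  (0, 9) → P = 324
  (35/4, 9) → P = 3151/4

The optimum lies where 4x_1 + 4x_2 = 71 and x_2 = 9.
Solving simultaneously gives x_1 = 35/4, x_2 = 9.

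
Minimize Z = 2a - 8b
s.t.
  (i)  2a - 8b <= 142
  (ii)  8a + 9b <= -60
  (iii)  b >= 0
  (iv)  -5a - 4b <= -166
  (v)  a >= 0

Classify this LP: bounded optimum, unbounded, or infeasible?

infeasible

The boundaries 2a - 8b = 142 and b = 0 meet at (71, 0), but that point violates 8a + 9b ≤ -60. Every candidate vertex is excluded by some other constraint, so the feasible region is empty.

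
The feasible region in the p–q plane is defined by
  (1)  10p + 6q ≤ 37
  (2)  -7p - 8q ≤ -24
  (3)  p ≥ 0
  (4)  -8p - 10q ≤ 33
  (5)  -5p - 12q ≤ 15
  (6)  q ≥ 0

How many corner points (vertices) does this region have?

Intersecting each pair of boundary lines and keeping only the points that satisfy every inequality leaves:
  (0, 37/6)
  (37/10, 0)
  (0, 3)
  (24/7, 0)

4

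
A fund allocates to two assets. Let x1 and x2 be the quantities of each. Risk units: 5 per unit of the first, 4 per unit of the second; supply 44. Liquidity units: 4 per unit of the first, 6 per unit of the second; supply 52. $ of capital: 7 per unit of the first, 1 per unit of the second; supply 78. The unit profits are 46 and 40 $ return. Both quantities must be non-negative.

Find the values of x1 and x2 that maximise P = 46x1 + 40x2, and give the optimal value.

Vertices and P = 46x1 + 40x2:
  (0, 0) → P = 0
  (0, 26/3) → P = 1040/3
  (44/5, 0) → P = 2024/5
  (4, 6) → P = 424

x1 = 4, x2 = 6, maximum P = 424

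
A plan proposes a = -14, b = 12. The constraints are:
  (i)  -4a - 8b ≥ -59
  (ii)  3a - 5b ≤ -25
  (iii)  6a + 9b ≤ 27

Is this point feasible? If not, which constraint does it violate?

(i): -40 ≥ -59 ✓
(ii): -102 ≤ -25 ✓
(iii): 24 ≤ 27 ✓

feasible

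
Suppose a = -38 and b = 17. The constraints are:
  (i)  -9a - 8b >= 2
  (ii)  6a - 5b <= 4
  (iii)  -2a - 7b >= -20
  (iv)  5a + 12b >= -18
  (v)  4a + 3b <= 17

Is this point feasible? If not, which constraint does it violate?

Constraint (iii): -2a - 7b = -43, which is not ≥ -20. All other constraints are satisfied.

not feasible — violates (iii)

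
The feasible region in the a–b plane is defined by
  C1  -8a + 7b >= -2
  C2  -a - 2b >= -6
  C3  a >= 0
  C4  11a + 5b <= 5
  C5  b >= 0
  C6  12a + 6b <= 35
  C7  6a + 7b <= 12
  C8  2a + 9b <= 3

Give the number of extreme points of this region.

5

Pairwise boundary intersections that survive every other constraint:
  (5/13, 2/13)
  (1/4, 0)
  (0, 0)
  (0, 1/3)
  (30/89, 23/89)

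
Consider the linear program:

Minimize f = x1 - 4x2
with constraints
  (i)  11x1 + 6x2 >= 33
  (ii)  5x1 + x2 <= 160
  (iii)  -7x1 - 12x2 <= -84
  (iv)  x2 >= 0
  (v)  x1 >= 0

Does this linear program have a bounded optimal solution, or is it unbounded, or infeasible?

bounded optimum

Vertices and f = x1 - 4x2:
  (32, 0) → f = 32
  (0, 160) → f = -640
  (12, 0) → f = 12
  (0, 7) → f = -28
The feasible region has finitely many vertices and no improving ray; the minimum is -640 at (0, 160).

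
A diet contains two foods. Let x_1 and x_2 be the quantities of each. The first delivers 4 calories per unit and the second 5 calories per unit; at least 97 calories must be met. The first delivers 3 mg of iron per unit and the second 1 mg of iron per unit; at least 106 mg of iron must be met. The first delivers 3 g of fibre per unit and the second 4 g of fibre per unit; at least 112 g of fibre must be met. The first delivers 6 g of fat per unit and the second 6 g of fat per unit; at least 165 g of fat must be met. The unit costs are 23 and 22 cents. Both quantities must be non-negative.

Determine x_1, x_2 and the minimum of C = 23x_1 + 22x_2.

x_1 = 104/3, x_2 = 2, minimum C = 2524/3

The feasible region is unbounded (it extends along (0, 1), (1, 0)), but C strictly increases along every unbounded feasible direction, so there is no improving ray and the minimum is attained at a vertex.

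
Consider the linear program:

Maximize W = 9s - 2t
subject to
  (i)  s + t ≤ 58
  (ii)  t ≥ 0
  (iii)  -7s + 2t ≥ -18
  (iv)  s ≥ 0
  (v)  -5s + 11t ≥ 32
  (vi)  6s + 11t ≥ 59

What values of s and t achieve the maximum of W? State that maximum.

s = 134/9, t = 388/9, maximum W = 430/9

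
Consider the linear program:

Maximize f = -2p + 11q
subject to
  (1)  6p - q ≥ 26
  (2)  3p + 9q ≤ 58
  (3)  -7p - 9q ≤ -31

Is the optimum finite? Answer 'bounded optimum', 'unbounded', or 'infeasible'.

bounded optimum

Vertices and f = -2p + 11q:
  (292/57, 90/19) → f = 2386/57
  (265/61, 4/61) → f = -486/61
The feasible region has finitely many vertices and no improving ray; the maximum is 2386/57 at (292/57, 90/19).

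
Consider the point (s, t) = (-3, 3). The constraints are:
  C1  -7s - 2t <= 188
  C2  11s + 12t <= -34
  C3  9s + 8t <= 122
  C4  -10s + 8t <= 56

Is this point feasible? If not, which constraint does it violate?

Constraint C2: 11s + 12t = 3, which is not ≤ -34. All other constraints are satisfied.

not feasible — violates C2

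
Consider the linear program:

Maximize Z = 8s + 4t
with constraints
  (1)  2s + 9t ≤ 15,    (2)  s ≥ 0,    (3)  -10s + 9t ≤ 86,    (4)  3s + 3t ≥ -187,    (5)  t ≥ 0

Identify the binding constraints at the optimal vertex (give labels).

(1) and (5)

Corner points and Z = 8s + 4t:
  (0, 5/3) → Z = 20/3
  (15/2, 0) → Z = 60
  (0, 0) → Z = 0

The maximum is at (15/2, 0). Substituting into each constraint, equality holds for (1) and (5); the remaining constraints have slack.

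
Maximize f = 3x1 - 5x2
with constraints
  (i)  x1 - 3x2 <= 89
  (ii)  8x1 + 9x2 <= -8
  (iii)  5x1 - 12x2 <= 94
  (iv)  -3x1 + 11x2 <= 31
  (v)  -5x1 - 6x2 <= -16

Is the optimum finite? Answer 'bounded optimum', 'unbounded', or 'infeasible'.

infeasible

The boundaries x1 - 3x2 = 89 and 5x1 - 12x2 = 94 meet at (-262, -117), but that point violates -5x1 - 6x2 ≤ -16. Every candidate vertex is excluded by some other constraint, so the feasible region is empty.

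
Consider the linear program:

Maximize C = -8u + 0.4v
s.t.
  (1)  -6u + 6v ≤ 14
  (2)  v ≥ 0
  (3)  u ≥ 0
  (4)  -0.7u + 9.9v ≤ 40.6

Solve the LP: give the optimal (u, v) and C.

Extreme points and C = -8u + 0.4v:
  (0, 7/3) → C = 14/15
  (175/92, 1169/276) → C = -9331/690
  (0, 0) → C = 0
The feasible region is unbounded (it extends along (1, 0), (99, 7)), but C strictly decreases along every unbounded feasible direction, so there is no improving ray and the maximum is attained at a vertex.

The binding constraints are -6u + 6v = 14 and u = 0.
Solving simultaneously gives u = 0, v = 7/3.

u = 0, v = 7/3, maximum C = 14/15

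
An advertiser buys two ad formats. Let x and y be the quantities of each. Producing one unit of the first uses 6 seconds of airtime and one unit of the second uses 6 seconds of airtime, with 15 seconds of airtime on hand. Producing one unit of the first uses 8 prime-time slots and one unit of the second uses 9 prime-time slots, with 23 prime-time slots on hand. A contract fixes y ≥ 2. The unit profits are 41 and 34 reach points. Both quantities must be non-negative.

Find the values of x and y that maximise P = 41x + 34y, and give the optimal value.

Vertices and P = 41x + 34y:
  (0, 5/2) → P = 85
  (0, 2) → P = 68
  (1/2, 2) → P = 177/2

The optimum lies where 6x + 6y = 15 and y = 2.
Solving simultaneously gives x = 1/2, y = 2.

x = 1/2, y = 2, maximum P = 177/2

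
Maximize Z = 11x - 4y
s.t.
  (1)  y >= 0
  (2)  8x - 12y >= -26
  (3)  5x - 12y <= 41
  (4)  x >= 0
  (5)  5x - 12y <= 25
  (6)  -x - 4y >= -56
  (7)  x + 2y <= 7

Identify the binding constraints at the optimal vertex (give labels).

Extreme points and Z = 11x - 4y:
  (0, 0) → Z = 0
  (5, 0) → Z = 55
  (0, 13/6) → Z = -26/3
  (8/7, 41/14) → Z = 6/7
  (67/11, 5/11) → Z = 717/11

The maximum is at (67/11, 5/11). Substituting into each constraint, equality holds for (5) and (7); the remaining constraints have slack.

(5) and (7)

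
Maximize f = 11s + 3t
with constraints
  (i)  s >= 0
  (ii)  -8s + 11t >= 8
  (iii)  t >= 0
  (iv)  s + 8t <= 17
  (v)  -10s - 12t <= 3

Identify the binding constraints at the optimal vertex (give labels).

Feasible corners and f = 11s + 3t:
  (0, 8/11) → f = 24/11
  (0, 17/8) → f = 51/8
  (41/25, 48/25) → f = 119/5

The maximum is at (41/25, 48/25). Substituting into each constraint, equality holds for (ii) and (iv); the remaining constraints have slack.

(ii) and (iv)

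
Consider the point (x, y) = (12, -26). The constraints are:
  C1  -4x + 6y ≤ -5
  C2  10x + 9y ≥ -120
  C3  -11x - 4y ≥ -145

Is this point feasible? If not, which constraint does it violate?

C1: -204 ≤ -5 ✓
C2: -114 ≥ -120 ✓
C3: -28 ≥ -145 ✓

feasible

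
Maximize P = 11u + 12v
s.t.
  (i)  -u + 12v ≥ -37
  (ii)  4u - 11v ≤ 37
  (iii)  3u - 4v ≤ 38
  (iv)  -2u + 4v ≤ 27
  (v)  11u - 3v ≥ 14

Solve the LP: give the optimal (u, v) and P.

Extreme points and P = 11u + 12v:
  (1, -3) → P = -25
  (19/43, -131/43) → P = -1363/43
  (270/17, 41/17) → P = 3462/17
  (65, 157/4) → P = 1186
  (137/38, 325/38) → P = 5407/38

The optimum lies where 3u - 4v = 38 and -2u + 4v = 27.
Solving simultaneously gives u = 65, v = 157/4.

u = 65, v = 157/4, maximum P = 1186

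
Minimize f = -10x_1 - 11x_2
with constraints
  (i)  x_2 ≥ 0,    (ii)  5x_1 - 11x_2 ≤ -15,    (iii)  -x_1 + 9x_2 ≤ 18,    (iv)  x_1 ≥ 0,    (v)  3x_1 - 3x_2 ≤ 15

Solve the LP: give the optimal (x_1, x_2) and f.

x_1 = 63/34, x_2 = 75/34, minimum f = -1455/34

Corner points and f = -10x_1 - 11x_2:
  (63/34, 75/34) → f = -1455/34
  (0, 15/11) → f = -15
  (0, 2) → f = -22

The optimum lies where 5x_1 - 11x_2 = -15 and -x_1 + 9x_2 = 18.
Solving simultaneously gives x_1 = 63/34, x_2 = 75/34.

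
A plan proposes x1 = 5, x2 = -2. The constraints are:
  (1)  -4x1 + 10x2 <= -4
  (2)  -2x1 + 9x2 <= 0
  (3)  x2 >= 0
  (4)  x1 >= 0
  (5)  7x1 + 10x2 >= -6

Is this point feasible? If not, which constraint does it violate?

not feasible — violates (3)

Constraint (3): x2 = -2, which is not ≥ 0. All other constraints are satisfied.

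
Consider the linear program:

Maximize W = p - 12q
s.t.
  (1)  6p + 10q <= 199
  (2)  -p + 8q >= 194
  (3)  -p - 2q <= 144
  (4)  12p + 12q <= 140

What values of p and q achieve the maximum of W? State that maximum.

p = -154, q = 5, maximum W = -214

Corner points and W = p - 12q:
  (-247/12, 129/4) → W = -4891/12
  (-154, 5) → W = -214
  (-302/27, 617/27) → W = -7706/27
The feasible region is unbounded (it extends along (-2, 1), (-5, 3)), but W strictly decreases along every unbounded feasible direction, so there is no improving ray and the maximum is attained at a vertex.

The binding constraints are -p + 8q = 194 and -p - 2q = 144.
Solving simultaneously gives p = -154, q = 5.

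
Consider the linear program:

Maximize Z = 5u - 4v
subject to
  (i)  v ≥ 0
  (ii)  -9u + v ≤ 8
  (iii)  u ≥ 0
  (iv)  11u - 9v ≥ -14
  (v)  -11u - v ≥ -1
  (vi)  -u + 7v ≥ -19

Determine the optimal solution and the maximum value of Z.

Corner points and Z = 5u - 4v:
  (0, 0) → Z = 0
  (1/11, 0) → Z = 5/11
  (0, 1) → Z = -4

At the optimal vertex, v = 0 and -11u - v = -1.
Solving simultaneously gives u = 1/11, v = 0.

u = 1/11, v = 0, maximum Z = 5/11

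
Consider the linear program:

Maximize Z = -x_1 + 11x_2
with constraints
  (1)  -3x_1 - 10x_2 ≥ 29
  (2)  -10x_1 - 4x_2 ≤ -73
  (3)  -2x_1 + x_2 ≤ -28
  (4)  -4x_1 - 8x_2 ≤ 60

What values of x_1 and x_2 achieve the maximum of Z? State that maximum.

Corner points and Z = -x_1 + 11x_2:
  (251/23, -142/23) → Z = -1813/23
  (185/18, -67/9) → Z = -553/6
  (103/8, -223/16) → Z = -2659/16
The feasible region is unbounded (it extends along (10, -3), (2, -1)), but Z strictly decreases along every unbounded feasible direction, so there is no improving ray and the maximum is attained at a vertex.

The binding constraints are -3x_1 - 10x_2 = 29 and -2x_1 + x_2 = -28.
Solving simultaneously gives x_1 = 251/23, x_2 = -142/23.

x_1 = 251/23, x_2 = -142/23, maximum Z = -1813/23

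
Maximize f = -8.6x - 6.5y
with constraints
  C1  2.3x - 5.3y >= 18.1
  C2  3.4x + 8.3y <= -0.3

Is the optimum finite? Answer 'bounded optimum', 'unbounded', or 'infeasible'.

From the feasible point (14864/3711, -6223/3711), moving in the direction (-5.3, -2.3) keeps every constraint satisfied while f increases without bound.

unbounded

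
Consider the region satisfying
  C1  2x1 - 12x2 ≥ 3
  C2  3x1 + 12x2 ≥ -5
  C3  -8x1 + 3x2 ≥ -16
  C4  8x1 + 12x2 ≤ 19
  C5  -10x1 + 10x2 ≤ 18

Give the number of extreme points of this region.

3

The feasible vertices (each the meet of two boundaries and inside every other half-plane) are:
  (-2/5, -19/60)
  (61/30, 4/45)
  (59/35, -88/105)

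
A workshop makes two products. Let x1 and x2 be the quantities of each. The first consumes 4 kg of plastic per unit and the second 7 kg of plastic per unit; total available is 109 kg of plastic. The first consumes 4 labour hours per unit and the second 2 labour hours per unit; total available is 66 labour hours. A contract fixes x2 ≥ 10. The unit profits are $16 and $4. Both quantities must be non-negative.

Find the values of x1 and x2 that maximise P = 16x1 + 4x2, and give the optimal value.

x1 = 39/4, x2 = 10, maximum P = 196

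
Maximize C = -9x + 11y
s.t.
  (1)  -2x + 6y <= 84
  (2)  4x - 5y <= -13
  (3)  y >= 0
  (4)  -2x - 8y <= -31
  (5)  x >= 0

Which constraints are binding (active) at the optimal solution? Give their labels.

Extreme points and C = -9x + 11y:
  (171/7, 155/7) → C = 166/7
  (0, 14) → C = 154
  (17/14, 25/7) → C = 397/14
  (0, 31/8) → C = 341/8

The maximum is at (0, 14). Substituting into each constraint, equality holds for (1) and (5); the remaining constraints have slack.

(1) and (5)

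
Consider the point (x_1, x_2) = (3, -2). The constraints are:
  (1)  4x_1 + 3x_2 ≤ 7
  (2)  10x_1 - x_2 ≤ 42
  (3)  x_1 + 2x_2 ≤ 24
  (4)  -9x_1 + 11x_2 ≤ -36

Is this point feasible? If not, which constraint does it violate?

(1): 6 ≤ 7 ✓
(2): 32 ≤ 42 ✓
(3): -1 ≤ 24 ✓
(4): -49 ≤ -36 ✓

feasible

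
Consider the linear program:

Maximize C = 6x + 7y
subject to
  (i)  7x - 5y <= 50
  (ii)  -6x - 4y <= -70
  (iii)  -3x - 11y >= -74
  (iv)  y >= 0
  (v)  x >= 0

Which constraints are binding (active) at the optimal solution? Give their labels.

(i) and (iii)

Feasible corners and C = 6x + 7y:
  (275/29, 95/29) → C = 2315/29
  (10, 4) → C = 88
  (79/9, 13/3) → C = 83

The maximum is at (10, 4). Substituting into each constraint, equality holds for (i) and (iii); the remaining constraints have slack.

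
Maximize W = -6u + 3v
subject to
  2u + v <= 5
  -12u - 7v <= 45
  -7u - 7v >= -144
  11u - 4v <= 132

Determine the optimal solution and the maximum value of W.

u = -189/5, v = 2043/35, maximum W = 14067/35

Vertices and W = -6u + 3v:
  (-109/7, 253/7) → W = 1413/7
  (8, -11) → W = -81
  (-189/5, 2043/35) → W = 14067/35
  (744/125, -2079/125) → W = -10701/125

The optimum lies where -12u - 7v = 45 and -7u - 7v = -144.
Solving simultaneously gives u = -189/5, v = 2043/35.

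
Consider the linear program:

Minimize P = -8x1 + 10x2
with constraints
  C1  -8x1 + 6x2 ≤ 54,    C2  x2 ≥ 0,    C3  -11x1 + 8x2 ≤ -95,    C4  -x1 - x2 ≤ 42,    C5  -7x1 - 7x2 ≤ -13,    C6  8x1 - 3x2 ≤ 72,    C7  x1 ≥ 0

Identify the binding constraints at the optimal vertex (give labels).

Feasible corners and P = -8x1 + 10x2:
  (95/11, 0) → P = -760/11
  (9, 0) → P = -72
  (291/31, 32/31) → P = -2008/31

The minimum is at (9, 0). Substituting into each constraint, equality holds for C2 and C6; the remaining constraints have slack.

C2 and C6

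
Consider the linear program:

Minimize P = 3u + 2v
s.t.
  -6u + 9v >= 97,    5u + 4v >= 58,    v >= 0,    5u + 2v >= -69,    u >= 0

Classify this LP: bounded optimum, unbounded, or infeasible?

Vertices and P = 3u + 2v:
  (134/69, 833/69) → P = 2068/69
  (0, 29/2) → P = 29
The feasible region has finitely many vertices and no improving ray; the minimum is 29 at (0, 29/2).

bounded optimum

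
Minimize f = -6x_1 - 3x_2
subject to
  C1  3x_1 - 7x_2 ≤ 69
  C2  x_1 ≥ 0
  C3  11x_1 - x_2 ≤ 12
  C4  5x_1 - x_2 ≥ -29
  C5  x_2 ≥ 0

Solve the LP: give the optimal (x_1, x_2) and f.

Feasible corners and f = -6x_1 - 3x_2:
  (0, 29) → f = -87
  (0, 0) → f = 0
  (41/6, 379/6) → f = -461/2
  (12/11, 0) → f = -72/11

The binding constraints are 11x_1 - x_2 = 12 and 5x_1 - x_2 = -29.
Solving simultaneously gives x_1 = 41/6, x_2 = 379/6.

x_1 = 41/6, x_2 = 379/6, minimum f = -461/2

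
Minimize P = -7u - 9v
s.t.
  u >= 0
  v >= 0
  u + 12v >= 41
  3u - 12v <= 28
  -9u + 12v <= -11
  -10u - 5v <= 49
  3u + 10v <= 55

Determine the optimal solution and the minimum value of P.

Extreme points and P = -7u - 9v:
  (26/5, 179/60) → P = -253/4
  (125/13, 34/13) → P = -1181/13
  (55/9, 11/3) → P = -682/9

u = 125/13, v = 34/13, minimum P = -1181/13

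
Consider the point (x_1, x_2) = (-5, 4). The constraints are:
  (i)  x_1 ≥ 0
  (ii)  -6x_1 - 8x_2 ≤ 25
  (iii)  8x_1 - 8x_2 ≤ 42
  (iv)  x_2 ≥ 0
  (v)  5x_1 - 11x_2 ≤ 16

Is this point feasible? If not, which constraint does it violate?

not feasible — violates (i)

Constraint (i): x_1 = -5, which is not ≥ 0. All other constraints are satisfied.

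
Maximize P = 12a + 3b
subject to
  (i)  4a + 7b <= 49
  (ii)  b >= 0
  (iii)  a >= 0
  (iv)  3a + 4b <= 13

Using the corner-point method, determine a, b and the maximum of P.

Corner points and P = 12a + 3b:
  (0, 0) → P = 0
  (13/3, 0) → P = 52
  (0, 13/4) → P = 39/4

a = 13/3, b = 0, maximum P = 52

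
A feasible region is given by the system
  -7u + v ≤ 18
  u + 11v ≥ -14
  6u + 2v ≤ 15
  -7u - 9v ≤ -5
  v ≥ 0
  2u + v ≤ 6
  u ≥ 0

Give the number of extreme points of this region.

Pairwise boundary intersections that survive every other constraint:
  (5/2, 0)
  (3/2, 3)
  (5/7, 0)
  (0, 5/9)
  (0, 6)

5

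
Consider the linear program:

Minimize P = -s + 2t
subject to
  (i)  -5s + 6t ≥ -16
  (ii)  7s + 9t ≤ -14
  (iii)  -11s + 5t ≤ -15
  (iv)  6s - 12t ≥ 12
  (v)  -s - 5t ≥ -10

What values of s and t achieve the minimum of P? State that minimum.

Feasible corners and P = -s + 2t:
  (20/29, -182/87) → P = -424/87
  (10/41, -101/41) → P = -212/41
  (65/134, -259/134) → P = -583/134

At the optimal vertex, -5s + 6t = -16 and -11s + 5t = -15.
Solving simultaneously gives s = 10/41, t = -101/41.

s = 10/41, t = -101/41, minimum P = -212/41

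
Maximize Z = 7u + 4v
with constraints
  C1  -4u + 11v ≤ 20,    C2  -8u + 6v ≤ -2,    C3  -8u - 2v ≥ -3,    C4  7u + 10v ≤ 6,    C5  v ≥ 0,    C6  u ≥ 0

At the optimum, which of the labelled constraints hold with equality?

C2 and C3

Extreme points and Z = 7u + 4v:
  (11/32, 1/8) → Z = 93/32
  (1/4, 0) → Z = 7/4
  (3/8, 0) → Z = 21/8

The maximum is at (11/32, 1/8). Substituting into each constraint, equality holds for C2 and C3; the remaining constraints have slack.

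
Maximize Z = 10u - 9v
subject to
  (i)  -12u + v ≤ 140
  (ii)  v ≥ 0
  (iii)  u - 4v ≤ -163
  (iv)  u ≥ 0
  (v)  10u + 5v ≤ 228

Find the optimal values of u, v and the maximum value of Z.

Vertices and Z = 10u - 9v:
  (0, 163/4) → Z = -1467/4
  (97/45, 1858/45) → Z = -15752/45
  (0, 228/5) → Z = -2052/5

The optimum lies where u - 4v = -163 and 10u + 5v = 228.
Solving simultaneously gives u = 97/45, v = 1858/45.

u = 97/45, v = 1858/45, maximum Z = -15752/45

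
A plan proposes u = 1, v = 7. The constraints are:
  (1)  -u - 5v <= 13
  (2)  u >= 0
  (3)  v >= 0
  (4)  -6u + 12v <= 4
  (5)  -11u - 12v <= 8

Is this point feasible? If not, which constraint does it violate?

Constraint (4): -6u + 12v = 78, which is not ≤ 4. All other constraints are satisfied.

not feasible — violates (4)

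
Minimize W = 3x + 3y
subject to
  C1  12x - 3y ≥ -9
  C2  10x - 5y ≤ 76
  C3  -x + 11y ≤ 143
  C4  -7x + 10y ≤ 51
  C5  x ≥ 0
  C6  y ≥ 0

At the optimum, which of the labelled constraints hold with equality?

C5 and C6

Extreme points and W = 3x + 3y:
  (7/11, 61/11) → W = 204/11
  (0, 3) → W = 9
  (517/35, 502/35) → W = 3057/35
  (38/5, 0) → W = 114/5
  (869/67, 950/67) → W = 5457/67
  (0, 0) → W = 0

The minimum is at (0, 0). Substituting into each constraint, equality holds for C5 and C6; the remaining constraints have slack.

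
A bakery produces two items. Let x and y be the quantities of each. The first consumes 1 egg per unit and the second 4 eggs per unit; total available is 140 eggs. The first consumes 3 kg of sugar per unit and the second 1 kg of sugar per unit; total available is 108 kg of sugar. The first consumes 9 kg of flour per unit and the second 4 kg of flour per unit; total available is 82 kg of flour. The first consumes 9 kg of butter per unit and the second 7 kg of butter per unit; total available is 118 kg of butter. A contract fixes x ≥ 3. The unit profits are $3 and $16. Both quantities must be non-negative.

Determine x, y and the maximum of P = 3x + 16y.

x = 3, y = 13, maximum P = 217

Feasible corners and P = 3x + 16y:
  (82/9, 0) → P = 82/3
  (3, 0) → P = 9
  (34/9, 12) → P = 610/3
  (3, 13) → P = 217

The optimum lies where 9x + 7y = 118 and x = 3.
Solving simultaneously gives x = 3, y = 13.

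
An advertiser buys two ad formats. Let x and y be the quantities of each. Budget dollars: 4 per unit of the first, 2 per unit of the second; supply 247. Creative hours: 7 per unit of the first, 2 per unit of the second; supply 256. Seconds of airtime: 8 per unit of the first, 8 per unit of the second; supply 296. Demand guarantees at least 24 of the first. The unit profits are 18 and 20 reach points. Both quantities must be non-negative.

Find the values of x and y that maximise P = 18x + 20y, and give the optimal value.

Vertices and P = 18x + 20y:
  (256/7, 0) → P = 4608/7
  (24, 0) → P = 432
  (182/5, 3/5) → P = 3336/5
  (24, 13) → P = 692

x = 24, y = 13, maximum P = 692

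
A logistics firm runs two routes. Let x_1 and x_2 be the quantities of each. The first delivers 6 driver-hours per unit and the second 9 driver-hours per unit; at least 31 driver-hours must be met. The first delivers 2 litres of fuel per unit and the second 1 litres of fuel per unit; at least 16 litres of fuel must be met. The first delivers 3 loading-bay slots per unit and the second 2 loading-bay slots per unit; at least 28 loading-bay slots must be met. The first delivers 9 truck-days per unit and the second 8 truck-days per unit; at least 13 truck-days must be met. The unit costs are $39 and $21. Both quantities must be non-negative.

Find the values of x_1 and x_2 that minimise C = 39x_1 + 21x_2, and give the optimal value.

x_1 = 4, x_2 = 8, minimum C = 324

Extreme points and C = 39x_1 + 21x_2:
  (0, 16) → C = 336
  (28/3, 0) → C = 364
  (4, 8) → C = 324
The feasible region is unbounded (it extends along (0, 1), (1, 0)), but C strictly increases along every unbounded feasible direction, so there is no improving ray and the minimum is attained at a vertex.

At the optimal vertex, 2x_1 + x_2 = 16 and 3x_1 + 2x_2 = 28.
Solving simultaneously gives x_1 = 4, x_2 = 8.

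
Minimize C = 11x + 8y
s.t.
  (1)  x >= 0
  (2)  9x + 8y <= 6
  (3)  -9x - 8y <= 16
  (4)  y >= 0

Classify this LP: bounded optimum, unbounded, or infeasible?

bounded optimum

Extreme points and C = 11x + 8y:
  (0, 3/4) → C = 6
  (0, 0) → C = 0
  (2/3, 0) → C = 22/3
The feasible region has finitely many vertices and no improving ray; the minimum is 0 at (0, 0).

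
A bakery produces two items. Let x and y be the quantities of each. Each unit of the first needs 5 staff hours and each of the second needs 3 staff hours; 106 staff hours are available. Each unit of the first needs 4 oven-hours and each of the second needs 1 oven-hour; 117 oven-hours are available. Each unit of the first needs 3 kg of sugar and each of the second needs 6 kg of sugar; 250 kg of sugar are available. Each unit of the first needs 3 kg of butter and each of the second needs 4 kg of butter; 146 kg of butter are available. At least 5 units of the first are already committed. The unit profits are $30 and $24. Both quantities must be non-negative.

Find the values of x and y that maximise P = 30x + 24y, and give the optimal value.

Corner points and P = 30x + 24y:
  (106/5, 0) → P = 636
  (5, 0) → P = 150
  (5, 27) → P = 798

The optimum lies where 5x + 3y = 106 and x = 5.
Solving simultaneously gives x = 5, y = 27.

x = 5, y = 27, maximum P = 798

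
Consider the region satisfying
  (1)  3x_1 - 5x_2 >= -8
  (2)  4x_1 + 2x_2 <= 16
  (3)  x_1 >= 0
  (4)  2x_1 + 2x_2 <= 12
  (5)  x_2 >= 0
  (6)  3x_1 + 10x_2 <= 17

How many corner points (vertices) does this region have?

Intersecting each pair of boundary lines and keeping only the points that satisfy every inequality leaves:
  (0, 8/5)
  (1/9, 5/3)
  (4, 0)
  (63/17, 10/17)
  (0, 0)

5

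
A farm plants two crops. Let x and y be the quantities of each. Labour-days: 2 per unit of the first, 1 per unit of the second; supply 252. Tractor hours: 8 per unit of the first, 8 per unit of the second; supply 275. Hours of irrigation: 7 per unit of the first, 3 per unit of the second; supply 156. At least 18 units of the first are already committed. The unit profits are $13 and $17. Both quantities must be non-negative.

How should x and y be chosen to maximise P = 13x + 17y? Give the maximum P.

x = 18, y = 10, maximum P = 404

Extreme points and P = 13x + 17y:
  (156/7, 0) → P = 2028/7
  (18, 0) → P = 234
  (18, 10) → P = 404

The optimum lies where 7x + 3y = 156 and x = 18.
Solving simultaneously gives x = 18, y = 10.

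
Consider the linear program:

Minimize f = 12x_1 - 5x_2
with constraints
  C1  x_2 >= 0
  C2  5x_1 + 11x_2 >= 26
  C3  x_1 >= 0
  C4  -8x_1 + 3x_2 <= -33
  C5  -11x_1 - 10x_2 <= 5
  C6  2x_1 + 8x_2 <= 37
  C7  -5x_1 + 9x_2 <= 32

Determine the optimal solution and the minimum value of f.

Feasible corners and f = 12x_1 - 5x_2:
  (26/5, 0) → f = 312/5
  (37/2, 0) → f = 222
  (441/103, 43/103) → f = 5077/103
  (75/14, 23/7) → f = 335/7

x_1 = 75/14, x_2 = 23/7, minimum f = 335/7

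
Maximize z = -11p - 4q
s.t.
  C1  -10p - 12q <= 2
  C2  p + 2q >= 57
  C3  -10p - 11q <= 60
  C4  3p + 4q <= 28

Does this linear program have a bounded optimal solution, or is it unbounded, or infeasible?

The boundaries -10p - 12q = 2 and p + 2q = 57 meet at (-86, 143/2), but that point violates -10p - 11q ≤ 60. Every candidate vertex is excluded by some other constraint, so the feasible region is empty.

infeasible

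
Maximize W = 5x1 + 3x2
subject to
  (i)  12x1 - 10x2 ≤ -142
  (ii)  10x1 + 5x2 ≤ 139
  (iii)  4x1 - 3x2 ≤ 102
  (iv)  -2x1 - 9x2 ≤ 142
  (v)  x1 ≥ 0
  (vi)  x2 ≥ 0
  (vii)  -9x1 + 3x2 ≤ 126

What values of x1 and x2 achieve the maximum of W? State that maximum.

x1 = 0, x2 = 139/5, maximum W = 417/5

Feasible corners and W = 5x1 + 3x2:
  (17/4, 193/10) → W = 1583/20
  (0, 71/5) → W = 213/5
  (0, 139/5) → W = 417/5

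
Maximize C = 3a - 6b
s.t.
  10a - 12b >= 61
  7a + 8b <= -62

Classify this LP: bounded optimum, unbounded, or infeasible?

unbounded

From the feasible point (-64/41, -1047/164), moving in the direction (8, -7) keeps every constraint satisfied while C increases without bound.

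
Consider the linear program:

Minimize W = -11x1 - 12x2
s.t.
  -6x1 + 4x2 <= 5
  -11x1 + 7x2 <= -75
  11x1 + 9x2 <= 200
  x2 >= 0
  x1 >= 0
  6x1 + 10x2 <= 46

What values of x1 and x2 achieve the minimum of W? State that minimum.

Feasible corners and W = -11x1 - 12x2:
  (75/11, 0) → W = -75
  (134/19, 7/19) → W = -82
  (23/3, 0) → W = -253/3

x1 = 23/3, x2 = 0, minimum W = -253/3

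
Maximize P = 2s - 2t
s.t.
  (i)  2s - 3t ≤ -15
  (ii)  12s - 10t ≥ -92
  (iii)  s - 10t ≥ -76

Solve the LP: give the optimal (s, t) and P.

Vertices and P = 2s - 2t:
  (-63/8, -1/4) → P = -61/4
  (78/17, 137/17) → P = -118/17
  (-16/11, 82/11) → P = -196/11

The optimum lies where 2s - 3t = -15 and s - 10t = -76.
Solving simultaneously gives s = 78/17, t = 137/17.

s = 78/17, t = 137/17, maximum P = -118/17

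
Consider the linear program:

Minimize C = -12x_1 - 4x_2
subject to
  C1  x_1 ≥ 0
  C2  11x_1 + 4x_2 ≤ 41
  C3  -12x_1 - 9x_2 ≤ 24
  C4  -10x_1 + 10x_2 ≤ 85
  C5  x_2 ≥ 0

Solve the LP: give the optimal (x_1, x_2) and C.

x_1 = 41/11, x_2 = 0, minimum C = -492/11

Extreme points and C = -12x_1 - 4x_2:
  (0, 17/2) → C = -34
  (0, 0) → C = 0
  (7/15, 269/30) → C = -622/15
  (41/11, 0) → C = -492/11

At the optimal vertex, 11x_1 + 4x_2 = 41 and x_2 = 0.
Solving simultaneously gives x_1 = 41/11, x_2 = 0.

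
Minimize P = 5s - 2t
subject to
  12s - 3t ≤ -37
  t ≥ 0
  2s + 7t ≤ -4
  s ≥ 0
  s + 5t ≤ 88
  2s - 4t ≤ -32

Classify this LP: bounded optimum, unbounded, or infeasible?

infeasible

The boundaries 12s - 3t = -37 and s = 0 meet at (0, 37/3), but that point violates 2s + 7t ≤ -4. Every candidate vertex is excluded by some other constraint, so the feasible region is empty.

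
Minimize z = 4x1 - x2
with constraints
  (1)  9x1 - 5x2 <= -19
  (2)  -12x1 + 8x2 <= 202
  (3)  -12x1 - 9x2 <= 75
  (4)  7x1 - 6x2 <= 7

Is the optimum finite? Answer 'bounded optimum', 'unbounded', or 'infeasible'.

Corner points and z = 4x1 - x2:
  (143/2, 265/2) → z = 307/2
  (-182/47, -149/47) → z = -579/47
  (-403/34, 127/17) → z = -933/17
The feasible region has finitely many vertices and no improving ray; the minimum is -933/17 at (-403/34, 127/17).

bounded optimum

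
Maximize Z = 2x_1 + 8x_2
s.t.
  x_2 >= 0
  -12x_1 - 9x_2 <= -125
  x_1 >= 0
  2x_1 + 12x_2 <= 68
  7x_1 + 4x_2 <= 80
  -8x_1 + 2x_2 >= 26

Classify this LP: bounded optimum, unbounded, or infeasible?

The boundaries x_2 = 0 and -12x_1 - 9x_2 = -125 meet at (125/12, 0), but that point violates -8x_1 + 2x_2 ≥ 26. Every candidate vertex is excluded by some other constraint, so the feasible region is empty.

infeasible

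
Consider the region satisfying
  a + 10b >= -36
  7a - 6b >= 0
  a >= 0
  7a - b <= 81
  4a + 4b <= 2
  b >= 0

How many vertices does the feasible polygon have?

Of the 15 pairwise boundary intersections, those satisfying every inequality are:
  (0, 0)
  (3/13, 7/26)
  (1/2, 0)

3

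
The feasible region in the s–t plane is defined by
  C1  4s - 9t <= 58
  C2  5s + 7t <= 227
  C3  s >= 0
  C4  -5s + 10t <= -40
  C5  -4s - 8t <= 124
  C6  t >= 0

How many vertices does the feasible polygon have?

4

Intersecting each pair of boundary lines and keeping only the points that satisfy every inequality leaves:
  (2449/73, 618/73)
  (29/2, 0)
  (30, 11)
  (8, 0)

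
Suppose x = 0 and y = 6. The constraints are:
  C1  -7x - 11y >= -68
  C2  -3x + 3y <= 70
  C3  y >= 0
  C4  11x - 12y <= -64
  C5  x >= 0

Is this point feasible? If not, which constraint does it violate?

feasible

C1: -66 ≥ -68 ✓
C2: 18 ≤ 70 ✓
C3: 6 ≥ 0 ✓
C4: -72 ≤ -64 ✓
C5: 0 ≥ 0 ✓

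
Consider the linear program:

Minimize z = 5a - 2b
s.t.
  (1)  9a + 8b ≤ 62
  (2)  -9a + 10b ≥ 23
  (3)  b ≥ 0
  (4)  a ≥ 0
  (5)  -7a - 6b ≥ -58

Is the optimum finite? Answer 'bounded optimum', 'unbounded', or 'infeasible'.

Extreme points and z = 5a - 2b:
  (218/81, 85/18) → z = 325/81
  (0, 31/4) → z = -31/2
  (0, 23/10) → z = -23/5
The feasible region has finitely many vertices and no improving ray; the minimum is -31/2 at (0, 31/4).

bounded optimum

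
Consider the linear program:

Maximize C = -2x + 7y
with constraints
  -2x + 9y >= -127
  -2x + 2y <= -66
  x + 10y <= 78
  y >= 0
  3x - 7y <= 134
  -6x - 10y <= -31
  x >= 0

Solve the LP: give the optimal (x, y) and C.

Vertices and C = -2x + 7y:
  (408/11, 45/11) → C = -501/11
  (33, 0) → C = -66
  (1886/37, 100/37) → C = -3072/37
  (134/3, 0) → C = -268/3

The optimum lies where -2x + 2y = -66 and x + 10y = 78.
Solving simultaneously gives x = 408/11, y = 45/11.

x = 408/11, y = 45/11, maximum C = -501/11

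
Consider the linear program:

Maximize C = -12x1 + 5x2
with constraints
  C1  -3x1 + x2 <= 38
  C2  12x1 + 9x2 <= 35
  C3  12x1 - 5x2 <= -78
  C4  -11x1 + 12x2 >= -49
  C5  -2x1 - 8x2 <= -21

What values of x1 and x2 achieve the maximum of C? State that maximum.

Extreme points and C = -12x1 + 5x2:
  (-307/39, 187/13) → C = 2163/13
  (-283/26, 139/26) → C = 4091/26
  (-527/168, 113/14) → C = 78
  (-519/106, 204/53) → C = 78

x1 = -307/39, x2 = 187/13, maximum C = 2163/13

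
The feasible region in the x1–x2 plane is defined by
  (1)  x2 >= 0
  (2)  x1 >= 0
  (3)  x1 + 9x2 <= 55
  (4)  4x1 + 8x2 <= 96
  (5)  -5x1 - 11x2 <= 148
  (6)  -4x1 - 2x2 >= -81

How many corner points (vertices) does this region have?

5

Pairwise boundary intersections that survive every other constraint:
  (0, 0)
  (81/4, 0)
  (0, 55/9)
  (106/7, 31/7)
  (19, 5/2)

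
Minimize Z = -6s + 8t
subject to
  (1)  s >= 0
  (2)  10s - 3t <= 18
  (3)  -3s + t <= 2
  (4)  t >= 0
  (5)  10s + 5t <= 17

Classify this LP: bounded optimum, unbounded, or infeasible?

Corner points and Z = -6s + 8t:
  (0, 2) → Z = 16
  (0, 0) → Z = 0
  (7/25, 71/25) → Z = 526/25
  (17/10, 0) → Z = -51/5
The feasible region has finitely many vertices and no improving ray; the minimum is -51/5 at (17/10, 0).

bounded optimum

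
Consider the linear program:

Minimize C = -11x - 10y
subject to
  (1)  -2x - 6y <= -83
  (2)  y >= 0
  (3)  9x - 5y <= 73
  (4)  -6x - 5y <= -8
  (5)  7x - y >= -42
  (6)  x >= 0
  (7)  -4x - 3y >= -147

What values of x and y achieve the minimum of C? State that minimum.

x = 21/25, y = 1197/25, minimum C = -12201/25

Corner points and C = -11x - 10y:
  (853/64, 601/64) → C = -15393/64
  (0, 83/6) → C = -415/3
  (954/47, 1031/47) → C = -20804/47
  (0, 42) → C = -420
  (21/25, 1197/25) → C = -12201/25

The binding constraints are 7x - y = -42 and -4x - 3y = -147.
Solving simultaneously gives x = 21/25, y = 1197/25.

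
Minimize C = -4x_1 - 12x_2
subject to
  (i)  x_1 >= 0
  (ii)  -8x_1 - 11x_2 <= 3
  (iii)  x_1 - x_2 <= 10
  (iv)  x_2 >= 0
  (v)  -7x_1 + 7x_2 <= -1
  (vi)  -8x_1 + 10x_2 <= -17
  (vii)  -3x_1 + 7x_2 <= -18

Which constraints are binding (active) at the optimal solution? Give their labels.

(iii) and (vii)

Vertices and C = -4x_1 - 12x_2:
  (10, 0) → C = -40
  (13, 3) → C = -88
  (6, 0) → C = -24

The minimum is at (13, 3). Substituting into each constraint, equality holds for (iii) and (vii); the remaining constraints have slack.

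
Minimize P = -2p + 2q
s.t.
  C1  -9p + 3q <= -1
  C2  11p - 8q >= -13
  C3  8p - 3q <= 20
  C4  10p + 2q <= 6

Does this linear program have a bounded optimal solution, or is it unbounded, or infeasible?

bounded optimum

Corner points and P = -2p + 2q:
  (-19, -172/3) → P = -230/3
  (5/12, 11/12) → P = 1
  (29/23, -76/23) → P = -210/23
The feasible region has finitely many vertices and no improving ray; the minimum is -230/3 at (-19, -172/3).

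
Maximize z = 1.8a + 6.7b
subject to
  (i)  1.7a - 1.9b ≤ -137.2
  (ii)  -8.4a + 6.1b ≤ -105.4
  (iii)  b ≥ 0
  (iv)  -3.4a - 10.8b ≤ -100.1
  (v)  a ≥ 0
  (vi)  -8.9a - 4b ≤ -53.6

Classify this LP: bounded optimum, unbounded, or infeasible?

unbounded

From the feasible point (103718/559, 133166/559), moving in the direction (1.9, 1.7) keeps every constraint satisfied while z increases without bound.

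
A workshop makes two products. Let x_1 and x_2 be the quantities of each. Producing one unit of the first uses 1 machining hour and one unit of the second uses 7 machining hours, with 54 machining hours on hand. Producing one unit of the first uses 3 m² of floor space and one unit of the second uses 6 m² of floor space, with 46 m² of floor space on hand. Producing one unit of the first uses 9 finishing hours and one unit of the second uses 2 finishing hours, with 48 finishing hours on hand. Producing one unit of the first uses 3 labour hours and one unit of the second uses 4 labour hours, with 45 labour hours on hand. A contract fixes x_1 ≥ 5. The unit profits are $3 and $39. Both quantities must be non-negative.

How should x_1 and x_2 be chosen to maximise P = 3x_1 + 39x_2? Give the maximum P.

x_1 = 5, x_2 = 3/2, maximum P = 147/2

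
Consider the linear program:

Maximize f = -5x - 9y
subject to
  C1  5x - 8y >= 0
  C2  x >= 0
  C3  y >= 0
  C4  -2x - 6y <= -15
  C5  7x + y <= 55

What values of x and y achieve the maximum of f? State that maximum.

x = 60/23, y = 75/46, maximum f = -1275/46

Feasible corners and f = -5x - 9y:
  (60/23, 75/46) → f = -1275/46
  (440/61, 275/61) → f = -4675/61
  (15/2, 0) → f = -75/2
  (55/7, 0) → f = -275/7

At the optimal vertex, 5x - 8y = 0 and -2x - 6y = -15.
Solving simultaneously gives x = 60/23, y = 75/46.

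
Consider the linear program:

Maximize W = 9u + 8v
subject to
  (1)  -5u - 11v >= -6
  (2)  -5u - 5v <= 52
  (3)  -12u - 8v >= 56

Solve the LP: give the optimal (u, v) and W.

Extreme points and W = 9u + 8v:
  (-301/15, 29/3) → W = -1549/15
  (-166/23, 88/23) → W = -790/23
  (34/5, -86/5) → W = -382/5

u = -166/23, v = 88/23, maximum W = -790/23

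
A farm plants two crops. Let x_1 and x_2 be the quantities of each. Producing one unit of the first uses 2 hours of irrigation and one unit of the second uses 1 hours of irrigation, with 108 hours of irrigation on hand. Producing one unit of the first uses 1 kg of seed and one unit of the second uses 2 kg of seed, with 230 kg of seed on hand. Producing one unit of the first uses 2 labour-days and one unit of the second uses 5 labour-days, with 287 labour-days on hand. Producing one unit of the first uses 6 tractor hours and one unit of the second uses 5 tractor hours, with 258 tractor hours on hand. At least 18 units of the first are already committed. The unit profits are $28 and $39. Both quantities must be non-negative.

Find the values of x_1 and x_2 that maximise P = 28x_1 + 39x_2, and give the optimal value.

x_1 = 18, x_2 = 30, maximum P = 1674

Corner points and P = 28x_1 + 39x_2:
  (43, 0) → P = 1204
  (18, 0) → P = 504
  (18, 30) → P = 1674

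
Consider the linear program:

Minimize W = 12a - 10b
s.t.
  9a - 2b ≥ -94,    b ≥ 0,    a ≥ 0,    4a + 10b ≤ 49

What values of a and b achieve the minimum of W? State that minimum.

Vertices and W = 12a - 10b:
  (0, 0) → W = 0
  (49/4, 0) → W = 147
  (0, 49/10) → W = -49

a = 0, b = 49/10, minimum W = -49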